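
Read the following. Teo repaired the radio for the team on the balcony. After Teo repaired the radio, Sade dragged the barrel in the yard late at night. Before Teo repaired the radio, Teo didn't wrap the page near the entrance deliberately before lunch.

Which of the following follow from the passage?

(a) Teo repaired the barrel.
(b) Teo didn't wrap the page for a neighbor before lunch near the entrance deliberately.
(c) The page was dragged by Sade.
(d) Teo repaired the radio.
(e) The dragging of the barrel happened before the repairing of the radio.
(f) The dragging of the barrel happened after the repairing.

(a) Not entailed — Teo repaired the radio, not the barrel; the barrel belongs to the dragging event.
(b) Entailed — under negation, adding a further restriction is entailed: if no such wrapping event occurred, none occurred for a neighbor either.
(c) Not entailed — Sade dragged the barrel, not the page; the page belongs to the wrapping event.
(d) Entailed — every conjunct here is already in the original repairing event.
(e) Not entailed — the narrative places the repairing before the dragging, not after.
(f) Entailed — the narrative places the repairing before the dragging.

(b), (d), (f)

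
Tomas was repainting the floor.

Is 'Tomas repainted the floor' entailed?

'was repainting' is progressive; for an accomplishment like 'repaint the floor', it doesn't entail completion.

no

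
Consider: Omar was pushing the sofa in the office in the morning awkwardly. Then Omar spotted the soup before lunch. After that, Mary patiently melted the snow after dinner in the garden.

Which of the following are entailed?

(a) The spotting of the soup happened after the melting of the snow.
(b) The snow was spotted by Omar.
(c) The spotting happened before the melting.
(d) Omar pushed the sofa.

(c), (d)

(a) Not entailed — the narrative places the spotting before the melting, not after.
(b) Not entailed — Omar spotted the soup, not the snow; the snow belongs to the melting event.
(c) Entailed — the narrative places the spotting before the melting.
(d) Entailed — 'push' is an activity; 'was pushing' entails that some pushing happened, so 'pushed' holds.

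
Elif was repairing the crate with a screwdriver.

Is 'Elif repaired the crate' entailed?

'was repairing' is progressive; for an accomplishment like 'repair the crate', it doesn't entail completion.

no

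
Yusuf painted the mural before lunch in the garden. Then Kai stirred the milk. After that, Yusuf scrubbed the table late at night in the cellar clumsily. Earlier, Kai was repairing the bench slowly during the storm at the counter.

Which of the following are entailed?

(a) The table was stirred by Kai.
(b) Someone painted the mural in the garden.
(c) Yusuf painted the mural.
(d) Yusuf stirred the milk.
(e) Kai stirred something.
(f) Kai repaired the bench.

(b), (c), (e)

(a) Not entailed — Kai stirred the milk, not the table; the table belongs to the scrubbing event.
(b) Entailed — dropping 'before lunch' and generalizing the agent leaves a sub-description the original still satisfies.
(c) Entailed — this follows by dropping conjuncts from the painting event's description.
(d) Not entailed — the passage has Kai stirring the milk, not Yusuf.
(e) Entailed — the original entails any weakening of itself; this just generalizes the patient.
(f) Not entailed — 'was repairing' is progressive on an accomplishment; it does not entail the completed 'repaired'.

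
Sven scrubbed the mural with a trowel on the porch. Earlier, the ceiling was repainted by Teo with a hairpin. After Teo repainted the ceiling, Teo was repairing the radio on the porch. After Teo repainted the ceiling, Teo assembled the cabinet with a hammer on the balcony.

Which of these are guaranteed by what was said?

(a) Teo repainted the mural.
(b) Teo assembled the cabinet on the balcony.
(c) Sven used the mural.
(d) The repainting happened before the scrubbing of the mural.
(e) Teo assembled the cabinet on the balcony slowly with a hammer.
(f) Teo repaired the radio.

(b), (d)

(a) Not entailed — Teo repainted the ceiling, not the mural; the mural belongs to the scrubbing event.
(b) Entailed — the original entails any weakening of itself; this just drops 'with a hammer'.
(c) Not entailed — the mural is the patient, not an instrument — Sven used a trowel.
(d) Entailed — the narrative places the repainting before the scrubbing.
(e) Not entailed — 'slowly' adds information not in the original event.
(f) Not entailed — 'was repairing' is progressive on an accomplishment; it does not entail the completed 'repaired'.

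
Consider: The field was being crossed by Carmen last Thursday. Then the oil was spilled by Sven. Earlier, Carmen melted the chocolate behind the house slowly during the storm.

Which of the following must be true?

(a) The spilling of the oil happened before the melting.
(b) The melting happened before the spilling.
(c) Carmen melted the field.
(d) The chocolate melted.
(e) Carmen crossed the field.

(a) Not entailed — the narrative places the melting before the spilling, not after.
(b) Entailed — the narrative places the melting before the spilling.
(c) Not entailed — Carmen melted the chocolate, not the field; the field belongs to the crossing event.
(d) Entailed — 'Carmen melted the chocolate' is causative; it entails the inchoative 'the chocolate melted'.
(e) Not entailed — 'was crossing' is progressive on an accomplishment; it does not entail the completed 'crossed'.

(b), (d)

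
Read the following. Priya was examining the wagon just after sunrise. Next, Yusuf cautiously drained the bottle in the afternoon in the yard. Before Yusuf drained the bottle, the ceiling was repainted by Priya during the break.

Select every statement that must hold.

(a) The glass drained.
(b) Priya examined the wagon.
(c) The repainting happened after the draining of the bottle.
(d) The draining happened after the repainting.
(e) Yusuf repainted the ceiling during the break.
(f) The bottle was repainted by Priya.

(b), (d)

(a) Not entailed — the bottle is what drained, not the glass.
(b) Entailed — 'examine' is an activity; 'was examining' entails that some examining happened, so 'examined' holds.
(c) Not entailed — the narrative places the repainting before the draining, not after.
(d) Entailed — the narrative places the repainting before the draining.
(e) Not entailed — the passage has Priya repainting the ceiling, not Yusuf.
(f) Not entailed — Priya repainted the ceiling, not the bottle; the bottle belongs to the draining event.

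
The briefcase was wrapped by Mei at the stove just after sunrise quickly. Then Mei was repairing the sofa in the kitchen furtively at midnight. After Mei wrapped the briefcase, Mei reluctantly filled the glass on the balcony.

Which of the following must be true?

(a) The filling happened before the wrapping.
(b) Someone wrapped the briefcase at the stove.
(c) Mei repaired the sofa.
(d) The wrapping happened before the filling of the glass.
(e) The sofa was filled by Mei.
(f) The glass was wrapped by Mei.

(a) Not entailed — the narrative places the wrapping before the filling, not after.
(b) Entailed — this follows by dropping conjuncts from the wrapping event's description.
(c) Not entailed — 'was repairing' is progressive on an accomplishment; it does not entail the completed 'repaired'.
(d) Entailed — the narrative places the wrapping before the filling.
(e) Not entailed — Mei filled the glass, not the sofa; the sofa belongs to the repairing event.
(f) Not entailed — Mei wrapped the briefcase, not the glass; the glass belongs to the filling event.

(b), (d)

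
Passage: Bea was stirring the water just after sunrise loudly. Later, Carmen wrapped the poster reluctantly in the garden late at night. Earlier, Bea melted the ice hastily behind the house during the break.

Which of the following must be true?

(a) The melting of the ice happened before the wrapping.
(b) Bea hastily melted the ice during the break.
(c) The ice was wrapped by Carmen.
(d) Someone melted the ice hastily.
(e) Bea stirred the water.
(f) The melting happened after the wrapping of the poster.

(a) Entailed — the narrative places the melting before the wrapping.
(b) Entailed — every conjunct here is already in the original melting event.
(c) Not entailed — Carmen wrapped the poster, not the ice; the ice belongs to the melting event.
(d) Entailed — dropping 'behind the house', 'during the break' and generalizing the agent leaves a sub-description the original still satisfies.
(e) Entailed — 'stir' is an activity; 'was stirring' entails that some stirring happened, so 'stirred' holds.
(f) Not entailed — the narrative places the melting before the wrapping, not after.

(a), (b), (d), (e)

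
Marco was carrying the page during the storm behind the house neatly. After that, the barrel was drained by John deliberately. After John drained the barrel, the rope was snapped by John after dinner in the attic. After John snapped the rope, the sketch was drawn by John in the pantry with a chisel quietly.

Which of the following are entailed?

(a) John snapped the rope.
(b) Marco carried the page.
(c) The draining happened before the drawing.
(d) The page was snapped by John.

(a), (b), (c)

(a) Entailed — this follows by dropping conjuncts from the snapping event's description.
(b) Entailed — 'carry' is an activity; 'was carrying' entails that some carrying happened, so 'carried' holds.
(c) Entailed — the narrative places the draining before the drawing.
(d) Not entailed — John snapped the rope, not the page; the page belongs to the carrying event.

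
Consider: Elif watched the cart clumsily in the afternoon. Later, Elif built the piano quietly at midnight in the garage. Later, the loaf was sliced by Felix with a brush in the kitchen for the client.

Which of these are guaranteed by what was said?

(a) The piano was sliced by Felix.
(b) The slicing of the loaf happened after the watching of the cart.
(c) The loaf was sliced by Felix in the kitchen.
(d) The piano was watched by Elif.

(b), (c)

(a) Not entailed — Felix sliced the loaf, not the piano; the piano belongs to the building event.
(b) Entailed — the narrative places the watching before the slicing.
(c) Entailed — dropping 'for the client', 'with a brush' leaves a sub-description the original still satisfies.
(d) Not entailed — Elif watched the cart, not the piano; the piano belongs to the building event.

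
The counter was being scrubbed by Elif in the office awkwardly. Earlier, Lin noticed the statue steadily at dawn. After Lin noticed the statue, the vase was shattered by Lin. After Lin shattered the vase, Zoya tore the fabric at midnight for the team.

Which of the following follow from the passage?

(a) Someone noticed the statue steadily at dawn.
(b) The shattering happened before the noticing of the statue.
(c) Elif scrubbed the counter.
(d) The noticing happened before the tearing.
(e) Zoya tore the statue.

(a) Entailed — this follows by dropping conjuncts from the noticing event's description.
(b) Not entailed — the narrative places the noticing before the shattering, not after.
(c) Entailed — 'scrub' is an activity; 'was scrubbing' entails that some scrubbing happened, so 'scrubbed' holds.
(d) Entailed — the narrative places the noticing before the tearing.
(e) Not entailed — Zoya tore the fabric, not the statue; the statue belongs to the noticing event.

(a), (c), (d)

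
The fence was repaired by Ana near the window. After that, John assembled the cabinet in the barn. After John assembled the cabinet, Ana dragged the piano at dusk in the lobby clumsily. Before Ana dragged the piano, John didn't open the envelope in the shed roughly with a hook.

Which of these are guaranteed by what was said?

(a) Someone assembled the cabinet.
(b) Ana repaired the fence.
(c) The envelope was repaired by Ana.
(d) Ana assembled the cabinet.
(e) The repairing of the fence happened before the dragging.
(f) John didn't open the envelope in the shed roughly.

(a), (b), (e)

(a) Entailed — the original entails any weakening of itself; this just drops 'in the barn' and generalizes the agent.
(b) Entailed — every conjunct here is already in the original repairing event.
(c) Not entailed — Ana repaired the fence, not the envelope; the envelope belongs to the opening event.
(d) Not entailed — the passage has John assembling the cabinet, not Ana.
(e) Entailed — the narrative places the repairing before the dragging.
(f) Not entailed — dropping 'with a hook' under negation is not valid — the original leaves open that John opened the envelope some other way.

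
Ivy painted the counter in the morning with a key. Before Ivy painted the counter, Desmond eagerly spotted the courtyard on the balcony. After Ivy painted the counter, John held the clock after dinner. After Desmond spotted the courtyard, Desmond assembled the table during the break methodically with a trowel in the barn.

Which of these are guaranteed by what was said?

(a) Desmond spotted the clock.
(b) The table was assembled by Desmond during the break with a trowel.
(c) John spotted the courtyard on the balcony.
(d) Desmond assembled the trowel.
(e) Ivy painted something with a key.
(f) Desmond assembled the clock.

(b), (e)

(a) Not entailed — Desmond spotted the courtyard, not the clock; the clock belongs to the holding event.
(b) Entailed — dropping 'methodically', 'in the barn' leaves a sub-description the original still satisfies.
(c) Not entailed — the passage has Desmond spotting the courtyard, not John.
(d) Not entailed — the trowel is the instrument, not what was assembled.
(e) Entailed — the original entails any weakening of itself; this just drops 'in the morning' and generalizes the patient.
(f) Not entailed — Desmond assembled the table, not the clock; the clock belongs to the holding event.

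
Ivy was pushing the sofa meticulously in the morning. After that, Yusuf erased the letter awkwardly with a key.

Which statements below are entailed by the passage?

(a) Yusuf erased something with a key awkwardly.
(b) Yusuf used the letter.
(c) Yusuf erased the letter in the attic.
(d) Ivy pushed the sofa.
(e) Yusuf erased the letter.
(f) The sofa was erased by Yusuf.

(a) Entailed — the original entails any weakening of itself; this just generalizes the patient.
(b) Not entailed — the letter is the patient, not an instrument — Yusuf used a key.
(c) Not entailed — 'in the attic' adds information not in the original event.
(d) Entailed — 'push' is an activity; 'was pushing' entails that some pushing happened, so 'pushed' holds.
(e) Entailed — every conjunct here is already in the original erasing event.
(f) Not entailed — Yusuf erased the letter, not the sofa; the sofa belongs to the pushing event.

(a), (d), (e)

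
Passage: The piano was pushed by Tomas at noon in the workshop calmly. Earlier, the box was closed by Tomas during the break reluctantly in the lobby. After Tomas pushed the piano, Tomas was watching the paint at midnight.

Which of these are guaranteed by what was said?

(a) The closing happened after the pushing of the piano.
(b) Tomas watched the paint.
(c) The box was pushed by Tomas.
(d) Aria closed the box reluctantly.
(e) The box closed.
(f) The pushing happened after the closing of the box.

(a) Not entailed — the narrative places the closing before the pushing, not after.
(b) Entailed — 'watch' is an activity; 'was watching' entails that some watching happened, so 'watched' holds.
(c) Not entailed — Tomas pushed the piano, not the box; the box belongs to the closing event.
(d) Not entailed — the passage has Tomas closing the box, not Aria.
(e) Entailed — 'Tomas closed the box' is causative; it entails the inchoative 'the box closed'.
(f) Entailed — the narrative places the closing before the pushing.

(b), (e), (f)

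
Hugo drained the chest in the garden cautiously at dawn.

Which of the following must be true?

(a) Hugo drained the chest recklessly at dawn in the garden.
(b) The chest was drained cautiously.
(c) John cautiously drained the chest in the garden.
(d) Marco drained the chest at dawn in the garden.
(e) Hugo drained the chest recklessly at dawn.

(a) Not entailed — 'recklessly' adds a manner not in (and inconsistent with) the original.
(b) Entailed — this follows by dropping conjuncts from the draining event's description.
(c) Not entailed — the passage has Hugo draining the chest, not John.
(d) Not entailed — the passage has Hugo draining the chest, not Marco.
(e) Not entailed — 'recklessly' adds a manner not in (and inconsistent with) the original.

(b)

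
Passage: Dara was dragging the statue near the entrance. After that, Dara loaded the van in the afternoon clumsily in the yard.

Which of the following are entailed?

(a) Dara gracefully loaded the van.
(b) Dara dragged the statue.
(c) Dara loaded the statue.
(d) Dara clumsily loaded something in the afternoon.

(a) Not entailed — 'gracefully' adds a manner not in (and inconsistent with) the original.
(b) Entailed — 'drag' is an activity; 'was dragging' entails that some dragging happened, so 'dragged' holds.
(c) Not entailed — Dara loaded the van, not the statue; the statue belongs to the dragging event.
(d) Entailed — the original entails any weakening of itself; this just drops 'in the yard' and generalizes the patient.

(b), (d)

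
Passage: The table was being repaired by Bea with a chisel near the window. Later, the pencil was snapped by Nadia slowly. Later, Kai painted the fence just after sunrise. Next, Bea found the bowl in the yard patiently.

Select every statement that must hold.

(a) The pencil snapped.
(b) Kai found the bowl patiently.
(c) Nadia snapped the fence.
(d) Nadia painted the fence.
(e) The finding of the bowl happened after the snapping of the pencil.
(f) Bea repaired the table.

(a), (e)

(a) Entailed — 'Nadia snapped the pencil' is causative; it entails the inchoative 'the pencil snapped'.
(b) Not entailed — the passage has Bea finding the bowl, not Kai.
(c) Not entailed — Nadia snapped the pencil, not the fence; the fence belongs to the painting event.
(d) Not entailed — the passage has Kai painting the fence, not Nadia.
(e) Entailed — the narrative places the snapping before the finding.
(f) Not entailed — 'was repairing' is progressive on an accomplishment; it does not entail the completed 'repaired'.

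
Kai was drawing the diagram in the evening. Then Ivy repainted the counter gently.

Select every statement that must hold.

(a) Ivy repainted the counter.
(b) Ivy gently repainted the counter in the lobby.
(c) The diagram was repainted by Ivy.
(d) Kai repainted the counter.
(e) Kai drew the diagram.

(a)

(a) Entailed — the original entails any weakening of itself; this just drops 'gently'.
(b) Not entailed — 'in the lobby' adds information not in the original event.
(c) Not entailed — Ivy repainted the counter, not the diagram; the diagram belongs to the drawing event.
(d) Not entailed — the passage has Ivy repainting the counter, not Kai.
(e) Not entailed — 'was drawing' is progressive on an accomplishment; it does not entail the completed 'drew'.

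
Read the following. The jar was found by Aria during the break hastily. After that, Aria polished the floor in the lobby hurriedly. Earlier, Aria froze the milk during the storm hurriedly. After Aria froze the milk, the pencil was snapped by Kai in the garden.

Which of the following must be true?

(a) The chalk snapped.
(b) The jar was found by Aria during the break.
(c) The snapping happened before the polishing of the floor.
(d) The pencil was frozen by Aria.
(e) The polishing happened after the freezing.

(b), (e)

(a) Not entailed — the pencil is what snapped, not the chalk.
(b) Entailed — this follows by dropping conjuncts from the finding event's description.
(c) Not entailed — the narrative doesn't order the snapping relative to the polishing.
(d) Not entailed — Aria froze the milk, not the pencil; the pencil belongs to the snapping event.
(e) Entailed — the narrative places the freezing before the polishing.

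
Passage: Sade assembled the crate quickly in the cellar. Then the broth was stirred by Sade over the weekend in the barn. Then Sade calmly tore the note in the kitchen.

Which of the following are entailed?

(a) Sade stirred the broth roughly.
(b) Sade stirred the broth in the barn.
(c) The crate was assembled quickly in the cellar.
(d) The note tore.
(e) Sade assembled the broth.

(a) Not entailed — 'roughly' adds information not in the original event.
(b) Entailed — this follows by dropping conjuncts from the stirring event's description.
(c) Entailed — the original entails any weakening of itself; this just generalizes the agent.
(d) Entailed — 'Sade tore the note' is causative; it entails the inchoative 'the note tore'.
(e) Not entailed — Sade assembled the crate, not the broth; the broth belongs to the stirring event.

(b), (c), (d)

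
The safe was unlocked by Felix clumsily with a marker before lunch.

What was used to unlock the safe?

'with a marker' marks the instrument of the unlocking event.

a marker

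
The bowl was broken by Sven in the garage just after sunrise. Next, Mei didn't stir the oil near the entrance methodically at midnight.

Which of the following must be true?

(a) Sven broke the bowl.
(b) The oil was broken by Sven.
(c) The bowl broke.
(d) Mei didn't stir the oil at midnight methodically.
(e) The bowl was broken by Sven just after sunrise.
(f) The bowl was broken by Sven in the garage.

(a), (c), (e), (f)

(a) Entailed — the original entails any weakening of itself; this just drops 'in the garage', 'just after sunrise'.
(b) Not entailed — Sven broke the bowl, not the oil; the oil belongs to the stirring event.
(c) Entailed — 'Sven broke the bowl' is causative; it entails the inchoative 'the bowl broke'.
(d) Not entailed — dropping 'near the entrance' under negation is not valid — the original leaves open that Mei stirred the oil some other way.
(e) Entailed — the original entails any weakening of itself; this just drops 'in the garage'.
(f) Entailed — dropping 'just after sunrise' leaves a sub-description the original still satisfies.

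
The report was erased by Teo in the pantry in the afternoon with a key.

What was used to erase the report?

a key

'with a key' marks the instrument of the erasing event.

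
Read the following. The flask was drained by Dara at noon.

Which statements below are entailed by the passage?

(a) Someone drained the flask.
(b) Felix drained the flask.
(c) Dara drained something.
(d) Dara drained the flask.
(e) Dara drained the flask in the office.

(a), (c), (d)

(a) Entailed — dropping 'at noon' and generalizing the agent leaves a sub-description the original still satisfies.
(b) Not entailed — the passage has Dara draining the flask, not Felix.
(c) Entailed — this follows by dropping conjuncts from the draining event's description.
(d) Entailed — dropping 'at noon' leaves a sub-description the original still satisfies.
(e) Not entailed — 'in the office' adds information not in the original event.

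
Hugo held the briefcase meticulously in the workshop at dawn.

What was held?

the briefcase

'the briefcase' marks the patient of the holding event.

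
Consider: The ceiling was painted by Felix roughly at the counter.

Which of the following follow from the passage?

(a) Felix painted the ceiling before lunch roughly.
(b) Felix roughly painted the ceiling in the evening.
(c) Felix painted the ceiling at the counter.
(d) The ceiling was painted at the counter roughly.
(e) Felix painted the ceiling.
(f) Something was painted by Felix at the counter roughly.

(a) Not entailed — 'before lunch' adds information not in the original event.
(b) Not entailed — 'in the evening' adds information not in the original event.
(c) Entailed — the original entails any weakening of itself; this just drops 'roughly'.
(d) Entailed — generalizing the agent leaves a sub-description the original still satisfies.
(e) Entailed — every conjunct here is already in the original painting event.
(f) Entailed — every conjunct here is already in the original painting event.

(c), (d), (e), (f)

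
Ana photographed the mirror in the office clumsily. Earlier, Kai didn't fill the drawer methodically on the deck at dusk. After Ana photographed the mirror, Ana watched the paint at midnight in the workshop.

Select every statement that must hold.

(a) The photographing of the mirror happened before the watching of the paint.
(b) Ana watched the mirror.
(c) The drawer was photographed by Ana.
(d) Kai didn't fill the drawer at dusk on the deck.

(a)

(a) Entailed — the narrative places the photographing before the watching.
(b) Not entailed — Ana watched the paint, not the mirror; the mirror belongs to the photographing event.
(c) Not entailed — Ana photographed the mirror, not the drawer; the drawer belongs to the filling event.
(d) Not entailed — dropping 'methodically' under negation is not valid — the original leaves open that Kai filled the drawer some other way.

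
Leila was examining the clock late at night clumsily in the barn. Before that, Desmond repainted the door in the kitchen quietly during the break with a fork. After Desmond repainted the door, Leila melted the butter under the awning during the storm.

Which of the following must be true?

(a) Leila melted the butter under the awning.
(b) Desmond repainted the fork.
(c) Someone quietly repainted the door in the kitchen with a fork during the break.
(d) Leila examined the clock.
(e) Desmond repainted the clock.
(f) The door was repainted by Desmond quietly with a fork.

(a), (c), (d), (f)

(a) Entailed — this follows by dropping conjuncts from the melting event's description.
(b) Not entailed — the fork is the instrument, not what was repainted.
(c) Entailed — the original entails any weakening of itself; this just generalizes the agent.
(d) Entailed — 'examine' is an activity; 'was examining' entails that some examining happened, so 'examined' holds.
(e) Not entailed — Desmond repainted the door, not the clock; the clock belongs to the examining event.
(f) Entailed — dropping 'in the kitchen', 'during the break' leaves a sub-description the original still satisfies.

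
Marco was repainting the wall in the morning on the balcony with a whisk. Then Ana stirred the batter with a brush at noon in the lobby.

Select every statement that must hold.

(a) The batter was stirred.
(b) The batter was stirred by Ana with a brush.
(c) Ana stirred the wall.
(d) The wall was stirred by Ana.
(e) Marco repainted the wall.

(a) Entailed — the original entails any weakening of itself; this just drops 'with a brush', 'in the lobby', 'at noon' and generalizes the agent.
(b) Entailed — dropping 'in the lobby', 'at noon' leaves a sub-description the original still satisfies.
(c) Not entailed — Ana stirred the batter, not the wall; the wall belongs to the repainting event.
(d) Not entailed — Ana stirred the batter, not the wall; the wall belongs to the repainting event.
(e) Not entailed — 'was repainting' is progressive on an accomplishment; it does not entail the completed 'repainted'.

(a), (b)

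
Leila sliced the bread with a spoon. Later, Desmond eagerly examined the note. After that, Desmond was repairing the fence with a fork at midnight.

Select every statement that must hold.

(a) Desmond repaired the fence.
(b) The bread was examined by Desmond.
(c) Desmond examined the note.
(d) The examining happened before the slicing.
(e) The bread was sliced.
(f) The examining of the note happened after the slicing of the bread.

(a) Not entailed — 'was repairing' is progressive on an accomplishment; it does not entail the completed 'repaired'.
(b) Not entailed — Desmond examined the note, not the bread; the bread belongs to the slicing event.
(c) Entailed — the original entails any weakening of itself; this just drops 'eagerly'.
(d) Not entailed — the narrative places the slicing before the examining, not after.
(e) Entailed — dropping 'with a spoon' and generalizing the agent leaves a sub-description the original still satisfies.
(f) Entailed — the narrative places the slicing before the examining.

(c), (e), (f)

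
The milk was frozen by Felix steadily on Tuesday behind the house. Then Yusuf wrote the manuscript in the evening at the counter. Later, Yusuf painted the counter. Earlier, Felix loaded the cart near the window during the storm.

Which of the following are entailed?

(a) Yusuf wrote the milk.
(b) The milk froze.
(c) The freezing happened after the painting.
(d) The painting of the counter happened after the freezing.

(a) Not entailed — Yusuf wrote the manuscript, not the milk; the milk belongs to the freezing event.
(b) Entailed — 'Felix froze the milk' is causative; it entails the inchoative 'the milk froze'.
(c) Not entailed — the narrative places the freezing before the painting, not after.
(d) Entailed — the narrative places the freezing before the painting.

(b), (d)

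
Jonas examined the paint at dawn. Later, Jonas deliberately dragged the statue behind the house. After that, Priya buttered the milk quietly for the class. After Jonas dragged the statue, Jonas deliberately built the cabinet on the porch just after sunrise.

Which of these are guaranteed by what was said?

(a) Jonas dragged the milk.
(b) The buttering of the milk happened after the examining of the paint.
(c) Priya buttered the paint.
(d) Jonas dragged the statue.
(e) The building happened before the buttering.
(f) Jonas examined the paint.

(b), (d), (f)

(a) Not entailed — Jonas dragged the statue, not the milk; the milk belongs to the buttering event.
(b) Entailed — the narrative places the examining before the buttering.
(c) Not entailed — Priya buttered the milk, not the paint; the paint belongs to the examining event.
(d) Entailed — the original entails any weakening of itself; this just drops 'behind the house', 'deliberately'.
(e) Not entailed — the narrative doesn't order the building relative to the buttering.
(f) Entailed — every conjunct here is already in the original examining event.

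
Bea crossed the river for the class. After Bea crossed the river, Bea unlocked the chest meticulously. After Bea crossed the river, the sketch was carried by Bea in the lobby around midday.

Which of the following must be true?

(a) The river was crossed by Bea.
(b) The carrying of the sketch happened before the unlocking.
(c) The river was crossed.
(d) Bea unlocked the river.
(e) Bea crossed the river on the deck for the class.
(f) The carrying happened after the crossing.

(a), (c), (f)

(a) Entailed — this follows by dropping conjuncts from the crossing event's description.
(b) Not entailed — the narrative doesn't order the carrying relative to the unlocking.
(c) Entailed — every conjunct here is already in the original crossing event.
(d) Not entailed — Bea unlocked the chest, not the river; the river belongs to the crossing event.
(e) Not entailed — 'on the deck' adds information not in the original event.
(f) Entailed — the narrative places the crossing before the carrying.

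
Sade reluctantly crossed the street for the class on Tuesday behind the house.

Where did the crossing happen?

behind the house

'behind the house' marks the location of the crossing event.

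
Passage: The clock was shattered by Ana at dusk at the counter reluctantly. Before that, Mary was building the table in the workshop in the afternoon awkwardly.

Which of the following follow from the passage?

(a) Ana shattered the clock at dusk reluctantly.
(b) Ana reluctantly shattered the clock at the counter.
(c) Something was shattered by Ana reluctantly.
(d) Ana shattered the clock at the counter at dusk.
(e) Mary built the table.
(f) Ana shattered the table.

(a) Entailed — every conjunct here is already in the original shattering event.
(b) Entailed — this follows by dropping conjuncts from the shattering event's description.
(c) Entailed — every conjunct here is already in the original shattering event.
(d) Entailed — this follows by dropping conjuncts from the shattering event's description.
(e) Not entailed — 'was building' is progressive on an accomplishment; it does not entail the completed 'built'.
(f) Not entailed — Ana shattered the clock, not the table; the table belongs to the building event.

(a), (b), (c), (d)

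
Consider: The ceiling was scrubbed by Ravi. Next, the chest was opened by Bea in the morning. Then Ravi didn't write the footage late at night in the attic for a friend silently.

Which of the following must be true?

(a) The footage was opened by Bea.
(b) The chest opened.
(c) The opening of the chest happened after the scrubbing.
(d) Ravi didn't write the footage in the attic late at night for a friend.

(b), (c)

(a) Not entailed — Bea opened the chest, not the footage; the footage belongs to the writing event.
(b) Entailed — 'Bea opened the chest' is causative; it entails the inchoative 'the chest opened'.
(c) Entailed — the narrative places the scrubbing before the opening.
(d) Not entailed — dropping 'silently' under negation is not valid — the original leaves open that Ravi wrote the footage some other way.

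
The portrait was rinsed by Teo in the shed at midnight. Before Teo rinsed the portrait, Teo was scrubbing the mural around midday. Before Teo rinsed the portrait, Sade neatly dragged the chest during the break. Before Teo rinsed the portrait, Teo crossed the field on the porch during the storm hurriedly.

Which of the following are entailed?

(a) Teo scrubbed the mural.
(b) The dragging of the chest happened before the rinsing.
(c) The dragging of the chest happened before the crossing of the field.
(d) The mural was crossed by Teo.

(a) Entailed — 'scrub' is an activity; 'was scrubbing' entails that some scrubbing happened, so 'scrubbed' holds.
(b) Entailed — the narrative places the dragging before the rinsing.
(c) Not entailed — the narrative doesn't order the dragging relative to the crossing.
(d) Not entailed — Teo crossed the field, not the mural; the mural belongs to the scrubbing event.

(a), (b)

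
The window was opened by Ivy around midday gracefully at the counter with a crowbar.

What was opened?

'the window' marks the patient of the opening event.

the window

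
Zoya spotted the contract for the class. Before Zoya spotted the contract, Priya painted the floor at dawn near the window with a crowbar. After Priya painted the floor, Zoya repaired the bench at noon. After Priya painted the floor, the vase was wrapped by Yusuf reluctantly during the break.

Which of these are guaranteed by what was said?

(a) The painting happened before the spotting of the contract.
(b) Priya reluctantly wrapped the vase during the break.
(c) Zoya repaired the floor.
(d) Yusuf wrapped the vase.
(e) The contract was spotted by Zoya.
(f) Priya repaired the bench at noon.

(a) Entailed — the narrative places the painting before the spotting.
(b) Not entailed — the passage has Yusuf wrapping the vase, not Priya.
(c) Not entailed — Zoya repaired the bench, not the floor; the floor belongs to the painting event.
(d) Entailed — every conjunct here is already in the original wrapping event.
(e) Entailed — this follows by dropping conjuncts from the spotting event's description.
(f) Not entailed — the passage has Zoya repairing the bench, not Priya.

(a), (d), (e)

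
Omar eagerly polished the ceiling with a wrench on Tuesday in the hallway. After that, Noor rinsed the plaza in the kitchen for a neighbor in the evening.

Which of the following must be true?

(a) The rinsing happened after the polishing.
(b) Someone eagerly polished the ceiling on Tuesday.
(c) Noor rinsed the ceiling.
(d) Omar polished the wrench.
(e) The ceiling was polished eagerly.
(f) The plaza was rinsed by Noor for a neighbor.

(a) Entailed — the narrative places the polishing before the rinsing.
(b) Entailed — this follows by dropping conjuncts from the polishing event's description.
(c) Not entailed — Noor rinsed the plaza, not the ceiling; the ceiling belongs to the polishing event.
(d) Not entailed — the wrench is the instrument, not what was polished.
(e) Entailed — dropping 'on Tuesday', 'with a wrench', 'in the hallway' and generalizing the agent leaves a sub-description the original still satisfies.
(f) Entailed — every conjunct here is already in the original rinsing event.

(a), (b), (e), (f)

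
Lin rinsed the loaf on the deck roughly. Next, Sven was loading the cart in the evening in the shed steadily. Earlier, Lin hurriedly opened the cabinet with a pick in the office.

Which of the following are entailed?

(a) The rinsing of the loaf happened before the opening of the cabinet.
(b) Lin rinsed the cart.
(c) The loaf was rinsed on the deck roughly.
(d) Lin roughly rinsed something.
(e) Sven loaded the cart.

(c), (d)

(a) Not entailed — the narrative doesn't order the rinsing relative to the opening.
(b) Not entailed — Lin rinsed the loaf, not the cart; the cart belongs to the loading event.
(c) Entailed — every conjunct here is already in the original rinsing event.
(d) Entailed — this follows by dropping conjuncts from the rinsing event's description.
(e) Not entailed — 'was loading' is progressive on an accomplishment; it does not entail the completed 'loaded'.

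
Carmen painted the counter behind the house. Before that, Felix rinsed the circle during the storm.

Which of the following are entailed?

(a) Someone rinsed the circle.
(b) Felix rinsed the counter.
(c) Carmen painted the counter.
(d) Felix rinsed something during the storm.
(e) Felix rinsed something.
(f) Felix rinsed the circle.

(a), (c), (d), (e), (f)

(a) Entailed — this follows by dropping conjuncts from the rinsing event's description.
(b) Not entailed — Felix rinsed the circle, not the counter; the counter belongs to the painting event.
(c) Entailed — every conjunct here is already in the original painting event.
(d) Entailed — the original entails any weakening of itself; this just generalizes the patient.
(e) Entailed — every conjunct here is already in the original rinsing event.
(f) Entailed — this follows by dropping conjuncts from the rinsing event's description.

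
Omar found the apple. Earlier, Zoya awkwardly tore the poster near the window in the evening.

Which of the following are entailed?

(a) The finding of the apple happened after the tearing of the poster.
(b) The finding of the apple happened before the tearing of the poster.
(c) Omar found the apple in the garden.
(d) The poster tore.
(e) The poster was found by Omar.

(a) Entailed — the narrative places the tearing before the finding.
(b) Not entailed — the narrative places the tearing before the finding, not after.
(c) Not entailed — 'in the garden' adds information not in the original event.
(d) Entailed — 'Zoya tore the poster' is causative; it entails the inchoative 'the poster tore'.
(e) Not entailed — Omar found the apple, not the poster; the poster belongs to the tearing event.

(a), (d)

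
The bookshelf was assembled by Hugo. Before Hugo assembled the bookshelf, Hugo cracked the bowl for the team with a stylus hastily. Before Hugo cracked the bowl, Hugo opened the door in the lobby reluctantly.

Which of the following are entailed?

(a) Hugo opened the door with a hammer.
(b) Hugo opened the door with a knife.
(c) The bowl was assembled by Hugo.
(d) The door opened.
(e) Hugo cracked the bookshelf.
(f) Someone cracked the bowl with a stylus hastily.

(d), (f)

(a) Not entailed — 'with a hammer' adds information not in the original event.
(b) Not entailed — 'with a knife' adds information not in the original event.
(c) Not entailed — Hugo assembled the bookshelf, not the bowl; the bowl belongs to the cracking event.
(d) Entailed — 'Hugo opened the door' is causative; it entails the inchoative 'the door opened'.
(e) Not entailed — Hugo cracked the bowl, not the bookshelf; the bookshelf belongs to the assembling event.
(f) Entailed — this follows by dropping conjuncts from the cracking event's description.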